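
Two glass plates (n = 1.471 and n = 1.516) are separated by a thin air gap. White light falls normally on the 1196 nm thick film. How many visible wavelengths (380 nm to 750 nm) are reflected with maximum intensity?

3

At the upper boundary (n = 1.471 to n = 1.0) the reflected ray undergoes no phase shift.
Ray reflecting at the bottom interface goes from n = 1.0 toward n = 1.516: a half-wave phase shift.
The two reflections differ by half a wavelength.
So the condition for constructive reflection is 2 n t = (m + ½) λ.
λ = 2 n t / (m + ½) = 2392 / (m + ½) nm.
m=2: 957 nm (IR); m=3: 683 nm (visible); m=4: 532 nm (visible); m=5: 435 nm (visible); m=6: 368 nm (UV).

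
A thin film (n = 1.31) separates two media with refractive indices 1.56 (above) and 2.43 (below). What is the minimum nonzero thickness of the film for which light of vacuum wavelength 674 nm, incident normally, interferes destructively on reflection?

Ray reflecting at the top interface goes from n = 1.56 toward n = 1.31: no phase shift.
Ray reflecting at the bottom interface goes from n = 1.31 toward n = 2.43: a half-wave phase shift.
The two reflections differ by half a wavelength.
With one net inversion, destructive interference in reflection requires 2 n t = m λ.
Minimum nonzero at m = 1: t = λ / (2 n) = 674 / (2 × 1.31) = 257 nm.

257 nm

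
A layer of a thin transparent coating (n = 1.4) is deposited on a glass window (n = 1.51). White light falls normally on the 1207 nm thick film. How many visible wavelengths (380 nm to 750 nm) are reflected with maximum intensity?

At the upper boundary (n = 1.0 to n = 1.4) the reflected ray undergoes a half-wave phase shift.
Bottom surface (1.4 → 1.51): reflection off a higher-index medium gives a half-wave phase shift.
Net: no relative phase inversion (both shifts match).
So the condition for constructive reflection is 2 n t = m λ.
λ = 2 n t / m = 3380 / m nm.
m=4: 845 nm (IR); m=5: 676 nm (visible); m=6: 563 nm (visible); m=7: 483 nm (visible); m=8: 422 nm (visible); m=9: 376 nm (UV).

4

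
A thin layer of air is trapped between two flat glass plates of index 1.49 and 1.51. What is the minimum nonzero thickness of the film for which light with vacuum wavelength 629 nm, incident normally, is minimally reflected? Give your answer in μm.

At the upper boundary (n = 1.49 to n = 1.0) the reflected ray undergoes no phase shift.
At the lower boundary (n = 1.0 to n = 1.51) the reflected ray undergoes a half-wave phase shift.
Exactly one π shift → a net half-wave offset.
With one net inversion, destructive interference in reflection requires 2 n t = m λ.
Minimum nonzero at m = 1: t = λ / (2 n) = 629 / (2 × 1.0) = 315 nm.

0.315 μm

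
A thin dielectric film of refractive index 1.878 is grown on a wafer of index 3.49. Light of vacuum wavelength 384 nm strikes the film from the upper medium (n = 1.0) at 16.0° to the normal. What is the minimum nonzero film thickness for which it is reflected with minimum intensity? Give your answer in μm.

Top surface (1.0 → 1.878): reflection off a higher-index medium gives a half-wave phase shift.
At the lower boundary (n = 1.878 to n = 3.49) the reflected ray undergoes a half-wave phase shift.
Zero or two π shifts → no net half-wave offset.
So the condition for destructive reflection is 2 n t cos θ_r = (m + ½) λ.
Snell's law: 1.0 sin 16.0° = 1.878 sin θ_r → sin θ_r = 0.147, cos θ_r = 0.989.
Minimum at m = 0: t = λ / (4 n cos θ_r) = 384 / (4 × 1.878 × 0.989) = 51.7 nm.

0.0517 μm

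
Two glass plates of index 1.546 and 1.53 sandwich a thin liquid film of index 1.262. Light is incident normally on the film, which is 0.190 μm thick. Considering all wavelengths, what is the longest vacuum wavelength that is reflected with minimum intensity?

480 nm

Ray reflecting at the top interface goes from n = 1.546 toward n = 1.262: no phase shift.
At the lower boundary (n = 1.262 to n = 1.53) the reflected ray undergoes a half-wave phase shift.
The two reflections differ by half a wavelength.
So the condition for destructive reflection is 2 n t = m λ.
λ = 2 n t / m. The longest wavelength is m = 1: λ = 2 × 1.262 × 190 / 1.00 = 480 nm.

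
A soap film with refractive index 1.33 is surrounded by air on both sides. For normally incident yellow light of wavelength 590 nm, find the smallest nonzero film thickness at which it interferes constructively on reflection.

111 nm

Top surface (1.0 → 1.33): reflection off a higher-index medium gives a half-wave phase shift.
At the lower boundary (n = 1.33 to n = 1.0) the reflected ray undergoes no phase shift.
Exactly one π shift → a net half-wave offset.
With one net inversion, constructive interference in reflection requires 2 n t = (m + ½) λ.
Minimum at m = 0: t = λ / (4 n) = 590 / (4 × 1.33) = 111 nm.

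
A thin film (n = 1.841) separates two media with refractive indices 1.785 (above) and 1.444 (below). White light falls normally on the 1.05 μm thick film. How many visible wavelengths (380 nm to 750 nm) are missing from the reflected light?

At the upper boundary (n = 1.785 to n = 1.841) the reflected ray undergoes a half-wave phase shift.
Ray reflecting at the bottom interface goes from n = 1.841 toward n = 1.444: no phase shift.
Net: one phase inversion between the two reflected rays.
For minimum reflection here: 2 n t = m λ.
λ = 2 n t / m = 3866 / m nm.
m=5: 773 nm (IR); m=6: 644 nm (visible); m=7: 552 nm (visible); m=8: 483 nm (visible); m=9: 430 nm (visible); m=10: 387 nm (visible); m=11: 351 nm (UV).

5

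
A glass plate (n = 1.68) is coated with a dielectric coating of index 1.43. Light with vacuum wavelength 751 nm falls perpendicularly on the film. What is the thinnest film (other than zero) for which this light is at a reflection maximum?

263 nm

Top surface (1.0 → 1.43): reflection off a higher-index medium gives a half-wave phase shift.
Ray reflecting at the bottom interface goes from n = 1.43 toward n = 1.68: a half-wave phase shift.
Zero or two π shifts → no net half-wave offset.
So the condition for constructive reflection is 2 n t = m λ.
Minimum nonzero at m = 1: t = λ / (2 n) = 751 / (2 × 1.43) = 263 nm.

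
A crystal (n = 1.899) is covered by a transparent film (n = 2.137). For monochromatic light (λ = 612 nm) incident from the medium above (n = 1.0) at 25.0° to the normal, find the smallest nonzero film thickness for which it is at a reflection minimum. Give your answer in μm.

Ray reflecting at the top interface goes from n = 1.0 toward n = 2.137: a half-wave phase shift.
At the lower boundary (n = 2.137 to n = 1.899) the reflected ray undergoes no phase shift.
The two reflections differ by half a wavelength.
With one net inversion, destructive interference in reflection requires 2 n t cos θ_r = m λ.
Snell's law: 1.0 sin 25.0° = 2.137 sin θ_r → sin θ_r = 0.198, cos θ_r = 0.980.
Minimum nonzero at m = 1: t = λ / (2 n cos θ_r) = 612 / (2 × 2.137 × 0.980) = 146 nm.

0.146 μm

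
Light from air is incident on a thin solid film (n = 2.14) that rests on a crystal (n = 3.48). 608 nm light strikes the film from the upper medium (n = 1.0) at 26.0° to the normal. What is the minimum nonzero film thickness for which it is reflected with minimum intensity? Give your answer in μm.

0.0726 μm

Ray reflecting at the top interface goes from n = 1.0 toward n = 2.14: a half-wave phase shift.
At the lower boundary (n = 2.14 to n = 3.48) the reflected ray undergoes a half-wave phase shift.
Zero or two π shifts → no net half-wave offset.
For weak reflection here: 2 n t cos θ_r = (m + ½) λ.
Snell's law: 1.0 sin 26.0° = 2.14 sin θ_r → sin θ_r = 0.205, cos θ_r = 0.979.
Minimum at m = 0: t = λ / (4 n cos θ_r) = 608 / (4 × 2.14 × 0.979) = 72.6 nm.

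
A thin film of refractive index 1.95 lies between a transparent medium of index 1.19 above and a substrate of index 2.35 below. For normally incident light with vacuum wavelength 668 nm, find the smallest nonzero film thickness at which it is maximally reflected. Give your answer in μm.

At the upper boundary (n = 1.19 to n = 1.95) the reflected ray undergoes a half-wave phase shift.
Bottom surface (1.95 → 2.35): reflection off a higher-index medium gives a half-wave phase shift.
Zero or two π shifts → no net half-wave offset.
So the condition for constructive reflection is 2 n t = m λ.
Minimum nonzero at m = 1: t = λ / (2 n) = 668 / (2 × 1.95) = 171 nm.

0.171 μm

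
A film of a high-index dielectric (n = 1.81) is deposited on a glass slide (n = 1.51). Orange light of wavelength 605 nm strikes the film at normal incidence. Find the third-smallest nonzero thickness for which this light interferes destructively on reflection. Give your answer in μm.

At the upper boundary (n = 1.0 to n = 1.81) the reflected ray undergoes a half-wave phase shift.
Bottom surface (1.81 → 1.51): reflection off a lower-index medium gives no phase shift.
Net: one phase inversion between the two reflected rays.
So the condition for destructive reflection is 2 n t = m λ.
The third-smallest nonzero thickness corresponds to m = 3: t = m λ / (2 n) = 3.00 × 605 / (2 × 1.81) = 501 nm.

0.501 μm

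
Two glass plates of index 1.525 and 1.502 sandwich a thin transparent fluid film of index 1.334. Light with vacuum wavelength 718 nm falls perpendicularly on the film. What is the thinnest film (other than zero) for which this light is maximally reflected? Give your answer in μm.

At the upper boundary (n = 1.525 to n = 1.334) the reflected ray undergoes no phase shift.
Bottom surface (1.334 → 1.502): reflection off a higher-index medium gives a half-wave phase shift.
Exactly one π shift → a net half-wave offset.
So the condition for constructive reflection is 2 n t = (m + ½) λ.
Minimum at m = 0: t = λ / (4 n) = 718 / (4 × 1.334) = 135 nm.

0.135 μm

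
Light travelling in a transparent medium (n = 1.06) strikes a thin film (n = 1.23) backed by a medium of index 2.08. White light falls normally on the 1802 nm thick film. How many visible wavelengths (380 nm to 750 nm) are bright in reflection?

Top surface (1.06 → 1.23): reflection off a higher-index medium gives a half-wave phase shift.
Ray reflecting at the bottom interface goes from n = 1.23 toward n = 2.08: a half-wave phase shift.
Net: no relative phase inversion (both shifts match).
So the condition for constructive reflection is 2 n t = m λ.
λ = 2 n t / m = 4433 / m nm.
m=5: 887 nm (IR); m=6: 739 nm (visible); m=7: 633 nm (visible); m=8: 554 nm (visible); m=9: 493 nm (visible); m=10: 443 nm (visible); m=11: 403 nm (visible); m=12: 369 nm (UV).

6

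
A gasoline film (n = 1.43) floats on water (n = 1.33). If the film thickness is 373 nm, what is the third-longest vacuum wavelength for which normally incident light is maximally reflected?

427 nm

Top surface (1.0 → 1.43): reflection off a higher-index medium gives a half-wave phase shift.
At the lower boundary (n = 1.43 to n = 1.33) the reflected ray undergoes no phase shift.
Exactly one π shift → a net half-wave offset.
With one net inversion, constructive interference in reflection requires 2 n t = (m + ½) λ.
λ = 2 n t / (m + ½). The third-longest wavelength is m = 2: λ = 2 × 1.43 × 373 / 2.50 = 427 nm.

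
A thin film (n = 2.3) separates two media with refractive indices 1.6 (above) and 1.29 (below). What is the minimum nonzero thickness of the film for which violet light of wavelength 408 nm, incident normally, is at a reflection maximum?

Ray reflecting at the top interface goes from n = 1.6 toward n = 2.3: a half-wave phase shift.
At the lower boundary (n = 2.3 to n = 1.29) the reflected ray undergoes no phase shift.
Net: one phase inversion between the two reflected rays.
With one net inversion, constructive interference in reflection requires 2 n t = (m + ½) λ.
Minimum at m = 0: t = λ / (4 n) = 408 / (4 × 2.3) = 44.3 nm.

44.3 nm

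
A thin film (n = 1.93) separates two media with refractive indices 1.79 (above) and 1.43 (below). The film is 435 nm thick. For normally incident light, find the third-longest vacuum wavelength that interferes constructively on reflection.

672 nm

At the upper boundary (n = 1.79 to n = 1.93) the reflected ray undergoes a half-wave phase shift.
Ray reflecting at the bottom interface goes from n = 1.93 toward n = 1.43: no phase shift.
Exactly one π shift → a net half-wave offset.
With one net inversion, constructive interference in reflection requires 2 n t = (m + ½) λ.
λ = 2 n t / (m + ½). The third-longest wavelength is m = 2: λ = 2 × 1.93 × 435 / 2.50 = 672 nm.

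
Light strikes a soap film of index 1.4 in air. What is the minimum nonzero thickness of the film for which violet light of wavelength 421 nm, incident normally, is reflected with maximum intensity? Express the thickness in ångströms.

Ray reflecting at the top interface goes from n = 1.0 toward n = 1.4: a half-wave phase shift.
Bottom surface (1.4 → 1.0): reflection off a lower-index medium gives no phase shift.
The two reflections differ by half a wavelength.
So the condition for constructive reflection is 2 n t = (m + ½) λ.
Minimum at m = 0: t = λ / (4 n) = 421 / (4 × 1.4) = 75.2 nm.

752 Å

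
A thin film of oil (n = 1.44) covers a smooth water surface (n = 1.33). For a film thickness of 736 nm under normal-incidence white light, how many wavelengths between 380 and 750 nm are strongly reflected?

Top surface (1.0 → 1.44): reflection off a higher-index medium gives a half-wave phase shift.
Ray reflecting at the bottom interface goes from n = 1.44 toward n = 1.33: no phase shift.
Net: one phase inversion between the two reflected rays.
So the condition for constructive reflection is 2 n t = (m + ½) λ.
λ = 2 n t / (m + ½) = 2120 / (m + ½) nm.
m=2: 848 nm (IR); m=3: 606 nm (visible); m=4: 471 nm (visible); m=5: 385 nm (visible); m=6: 326 nm (UV).

3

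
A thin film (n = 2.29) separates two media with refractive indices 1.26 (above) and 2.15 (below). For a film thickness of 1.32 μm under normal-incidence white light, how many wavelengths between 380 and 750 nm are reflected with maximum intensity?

8

Ray reflecting at the top interface goes from n = 1.26 toward n = 2.29: a half-wave phase shift.
Ray reflecting at the bottom interface goes from n = 2.29 toward n = 2.15: no phase shift.
The two reflections differ by half a wavelength.
For maximum reflection here: 2 n t = (m + ½) λ.
λ = 2 n t / (m + ½) = 6046 / (m + ½) nm.
m=7: 806 nm (IR); m=8: 711 nm (visible); m=9: 636 nm (visible); m=10: 576 nm (visible); m=11: 526 nm (visible); m=12: 484 nm (visible); m=13: 448 nm (visible); m=14: 417 nm (visible); m=15: 390 nm (visible); m=16: 366 nm (UV).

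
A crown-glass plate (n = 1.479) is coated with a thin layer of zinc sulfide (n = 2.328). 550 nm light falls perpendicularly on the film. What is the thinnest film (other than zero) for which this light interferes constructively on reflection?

Ray reflecting at the top interface goes from n = 1.0 toward n = 2.328: a half-wave phase shift.
Ray reflecting at the bottom interface goes from n = 2.328 toward n = 1.479: no phase shift.
The two reflections differ by half a wavelength.
For strong reflection here: 2 n t = (m + ½) λ.
Minimum at m = 0: t = λ / (4 n) = 550 / (4 × 2.328) = 59.1 nm.

59.1 nm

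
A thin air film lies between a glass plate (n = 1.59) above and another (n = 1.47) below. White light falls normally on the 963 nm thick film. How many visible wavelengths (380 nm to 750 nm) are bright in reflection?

2

Top surface (1.59 → 1.0): reflection off a lower-index medium gives no phase shift.
At the lower boundary (n = 1.0 to n = 1.47) the reflected ray undergoes a half-wave phase shift.
Exactly one π shift → a net half-wave offset.
For bright reflection here: 2 n t = (m + ½) λ.
λ = 2 n t / (m + ½) = 1926 / (m + ½) nm.
m=2: 770 nm (IR); m=3: 550 nm (visible); m=4: 428 nm (visible); m=5: 350 nm (UV).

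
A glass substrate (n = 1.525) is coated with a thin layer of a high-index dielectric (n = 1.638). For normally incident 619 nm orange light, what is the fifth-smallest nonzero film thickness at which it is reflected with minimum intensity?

At the upper boundary (n = 1.0 to n = 1.638) the reflected ray undergoes a half-wave phase shift.
At the lower boundary (n = 1.638 to n = 1.525) the reflected ray undergoes no phase shift.
Net: one phase inversion between the two reflected rays.
For dark reflection here: 2 n t = m λ.
The fifth-smallest nonzero thickness corresponds to m = 5: t = m λ / (2 n) = 5.00 × 619 / (2 × 1.638) = 945 nm.

945 nm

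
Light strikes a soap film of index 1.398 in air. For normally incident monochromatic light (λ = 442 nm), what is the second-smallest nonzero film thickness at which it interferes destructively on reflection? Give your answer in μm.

Top surface (1.0 → 1.398): reflection off a higher-index medium gives a half-wave phase shift.
Bottom surface (1.398 → 1.0): reflection off a lower-index medium gives no phase shift.
Exactly one π shift → a net half-wave offset.
So the condition for destructive reflection is 2 n t = m λ.
The second-smallest nonzero thickness corresponds to m = 2: t = m λ / (2 n) = 2.00 × 442 / (2 × 1.398) = 316 nm.

0.316 μm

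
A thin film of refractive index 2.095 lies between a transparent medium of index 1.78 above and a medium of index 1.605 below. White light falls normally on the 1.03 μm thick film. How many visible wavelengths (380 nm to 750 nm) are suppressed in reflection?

Top surface (1.78 → 2.095): reflection off a higher-index medium gives a half-wave phase shift.
At the lower boundary (n = 2.095 to n = 1.605) the reflected ray undergoes no phase shift.
Exactly one π shift → a net half-wave offset.
With one net inversion, destructive interference in reflection requires 2 n t = m λ.
λ = 2 n t / m = 4316 / m nm.
m=5: 863 nm (IR); m=6: 719 nm (visible); m=7: 617 nm (visible); m=8: 539 nm (visible); m=9: 480 nm (visible); m=10: 432 nm (visible); m=11: 392 nm (visible); m=12: 360 nm (UV).

6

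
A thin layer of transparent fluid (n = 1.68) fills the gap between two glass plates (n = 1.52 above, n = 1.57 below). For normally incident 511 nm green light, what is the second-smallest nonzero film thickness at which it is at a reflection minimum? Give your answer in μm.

0.304 μm

Ray reflecting at the top interface goes from n = 1.52 toward n = 1.68: a half-wave phase shift.
At the lower boundary (n = 1.68 to n = 1.57) the reflected ray undergoes no phase shift.
Net: one phase inversion between the two reflected rays.
So the condition for destructive reflection is 2 n t = m λ.
The second-smallest nonzero thickness corresponds to m = 2: t = m λ / (2 n) = 2.00 × 511 / (2 × 1.68) = 304 nm.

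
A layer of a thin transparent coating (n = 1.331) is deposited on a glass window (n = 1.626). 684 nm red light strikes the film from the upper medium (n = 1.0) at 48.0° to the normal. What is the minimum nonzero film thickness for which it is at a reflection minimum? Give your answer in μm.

Top surface (1.0 → 1.331): reflection off a higher-index medium gives a half-wave phase shift.
At the lower boundary (n = 1.331 to n = 1.626) the reflected ray undergoes a half-wave phase shift.
Zero or two π shifts → no net half-wave offset.
For weak reflection here: 2 n t cos θ_r = (m + ½) λ.
Snell's law: 1.0 sin 48.0° = 1.331 sin θ_r → sin θ_r = 0.558, cos θ_r = 0.830.
Minimum at m = 0: t = λ / (4 n cos θ_r) = 684 / (4 × 1.331 × 0.830) = 155 nm.

0.155 μm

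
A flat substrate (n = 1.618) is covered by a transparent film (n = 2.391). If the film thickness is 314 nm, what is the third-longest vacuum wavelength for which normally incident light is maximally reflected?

Ray reflecting at the top interface goes from n = 1.0 toward n = 2.391: a half-wave phase shift.
Bottom surface (2.391 → 1.618): reflection off a lower-index medium gives no phase shift.
The two reflections differ by half a wavelength.
With one net inversion, constructive interference in reflection requires 2 n t = (m + ½) λ.
λ = 2 n t / (m + ½). The third-longest wavelength is m = 2: λ = 2 × 2.391 × 314 / 2.50 = 601 nm.

601 nm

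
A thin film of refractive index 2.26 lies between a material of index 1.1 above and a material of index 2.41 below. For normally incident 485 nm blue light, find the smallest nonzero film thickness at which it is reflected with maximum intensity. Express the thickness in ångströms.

1073 Å

Top surface (1.1 → 2.26): reflection off a higher-index medium gives a half-wave phase shift.
At the lower boundary (n = 2.26 to n = 2.41) the reflected ray undergoes a half-wave phase shift.
Zero or two π shifts → no net half-wave offset.
So the condition for constructive reflection is 2 n t = m λ.
Minimum nonzero at m = 1: t = λ / (2 n) = 485 / (2 × 2.26) = 107 nm.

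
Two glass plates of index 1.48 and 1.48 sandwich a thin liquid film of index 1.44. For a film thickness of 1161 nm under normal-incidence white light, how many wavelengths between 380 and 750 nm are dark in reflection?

4

Ray reflecting at the top interface goes from n = 1.48 toward n = 1.44: no phase shift.
Bottom surface (1.44 → 1.48): reflection off a higher-index medium gives a half-wave phase shift.
Exactly one π shift → a net half-wave offset.
For dark reflection here: 2 n t = m λ.
λ = 2 n t / m = 3344 / m nm.
m=4: 836 nm (IR); m=5: 669 nm (visible); m=6: 557 nm (visible); m=7: 478 nm (visible); m=8: 418 nm (visible); m=9: 372 nm (UV).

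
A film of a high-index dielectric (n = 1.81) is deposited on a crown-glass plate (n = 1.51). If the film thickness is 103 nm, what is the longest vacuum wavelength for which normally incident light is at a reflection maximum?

746 nm

Ray reflecting at the top interface goes from n = 1.0 toward n = 1.81: a half-wave phase shift.
Bottom surface (1.81 → 1.51): reflection off a lower-index medium gives no phase shift.
Exactly one π shift → a net half-wave offset.
So the condition for constructive reflection is 2 n t = (m + ½) λ.
λ = 2 n t / (m + ½). The longest wavelength is m = 0: λ = 2 × 1.81 × 103 / 0.500 = 746 nm.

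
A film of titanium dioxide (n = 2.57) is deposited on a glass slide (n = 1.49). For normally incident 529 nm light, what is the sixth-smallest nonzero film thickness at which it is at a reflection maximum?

566 nm

Ray reflecting at the top interface goes from n = 1.0 toward n = 2.57: a half-wave phase shift.
Ray reflecting at the bottom interface goes from n = 2.57 toward n = 1.49: no phase shift.
The two reflections differ by half a wavelength.
For bright reflection here: 2 n t = (m + ½) λ.
The sixth-smallest nonzero thickness corresponds to m = 5: t = (m + ½) λ / (2 n) = 5.50 × 529 / (2 × 2.57) = 566 nm.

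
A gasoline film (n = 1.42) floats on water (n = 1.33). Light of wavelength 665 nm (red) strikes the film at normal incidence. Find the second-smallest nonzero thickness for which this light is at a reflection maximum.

351 nm

Ray reflecting at the top interface goes from n = 1.0 toward n = 1.42: a half-wave phase shift.
At the lower boundary (n = 1.42 to n = 1.33) the reflected ray undergoes no phase shift.
Net: one phase inversion between the two reflected rays.
So the condition for constructive reflection is 2 n t = (m + ½) λ.
The second-smallest nonzero thickness corresponds to m = 1: t = (m + ½) λ / (2 n) = 1.50 × 665 / (2 × 1.42) = 351 nm.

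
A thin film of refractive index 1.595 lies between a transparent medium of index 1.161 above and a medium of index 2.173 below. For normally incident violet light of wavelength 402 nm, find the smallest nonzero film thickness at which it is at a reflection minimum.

63.0 nm

At the upper boundary (n = 1.161 to n = 1.595) the reflected ray undergoes a half-wave phase shift.
Bottom surface (1.595 → 2.173): reflection off a higher-index medium gives a half-wave phase shift.
Net: no relative phase inversion (both shifts match).
With no net inversion, destructive interference in reflection requires 2 n t = (m + ½) λ.
Minimum at m = 0: t = λ / (4 n) = 402 / (4 × 1.595) = 63.0 nm.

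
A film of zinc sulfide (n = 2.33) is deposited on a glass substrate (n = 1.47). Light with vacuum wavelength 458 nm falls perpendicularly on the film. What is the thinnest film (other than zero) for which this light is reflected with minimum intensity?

98.3 nm

Top surface (1.0 → 2.33): reflection off a higher-index medium gives a half-wave phase shift.
At the lower boundary (n = 2.33 to n = 1.47) the reflected ray undergoes no phase shift.
Net: one phase inversion between the two reflected rays.
With one net inversion, destructive interference in reflection requires 2 n t = m λ.
Minimum nonzero at m = 1: t = λ / (2 n) = 458 / (2 × 2.33) = 98.3 nm.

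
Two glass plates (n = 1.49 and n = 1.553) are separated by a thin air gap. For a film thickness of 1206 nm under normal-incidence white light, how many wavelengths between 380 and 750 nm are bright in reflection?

3

Ray reflecting at the top interface goes from n = 1.49 toward n = 1.0: no phase shift.
Bottom surface (1.0 → 1.553): reflection off a higher-index medium gives a half-wave phase shift.
Exactly one π shift → a net half-wave offset.
With one net inversion, constructive interference in reflection requires 2 n t = (m + ½) λ.
λ = 2 n t / (m + ½) = 2412 / (m + ½) nm.
m=2: 965 nm (IR); m=3: 689 nm (visible); m=4: 536 nm (visible); m=5: 439 nm (visible); m=6: 371 nm (UV).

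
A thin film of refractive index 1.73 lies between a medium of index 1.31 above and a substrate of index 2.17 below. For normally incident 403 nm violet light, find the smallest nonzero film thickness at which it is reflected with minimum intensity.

58.2 nm

Ray reflecting at the top interface goes from n = 1.31 toward n = 1.73: a half-wave phase shift.
Bottom surface (1.73 → 2.17): reflection off a higher-index medium gives a half-wave phase shift.
Zero or two π shifts → no net half-wave offset.
For weak reflection here: 2 n t = (m + ½) λ.
Minimum at m = 0: t = λ / (4 n) = 403 / (4 × 1.73) = 58.2 nm.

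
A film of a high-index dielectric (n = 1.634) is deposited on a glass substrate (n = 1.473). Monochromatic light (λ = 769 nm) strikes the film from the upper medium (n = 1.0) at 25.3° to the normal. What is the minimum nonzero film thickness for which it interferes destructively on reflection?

At the upper boundary (n = 1.0 to n = 1.634) the reflected ray undergoes a half-wave phase shift.
At the lower boundary (n = 1.634 to n = 1.473) the reflected ray undergoes no phase shift.
Net: one phase inversion between the two reflected rays.
So the condition for destructive reflection is 2 n t cos θ_r = m λ.
Snell's law: 1.0 sin 25.3° = 1.634 sin θ_r → sin θ_r = 0.262, cos θ_r = 0.965.
Minimum nonzero at m = 1: t = λ / (2 n cos θ_r) = 769 / (2 × 1.634 × 0.965) = 244 nm.

244 nm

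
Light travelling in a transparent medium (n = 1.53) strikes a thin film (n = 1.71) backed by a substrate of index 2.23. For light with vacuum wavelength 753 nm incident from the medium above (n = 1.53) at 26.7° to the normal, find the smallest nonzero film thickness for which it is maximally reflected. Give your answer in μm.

0.240 μm

At the upper boundary (n = 1.53 to n = 1.71) the reflected ray undergoes a half-wave phase shift.
Bottom surface (1.71 → 2.23): reflection off a higher-index medium gives a half-wave phase shift.
Net: no relative phase inversion (both shifts match).
With no net inversion, constructive interference in reflection requires 2 n t cos θ_r = m λ.
Snell's law: 1.53 sin 26.7° = 1.71 sin θ_r → sin θ_r = 0.402, cos θ_r = 0.916.
Minimum nonzero at m = 1: t = λ / (2 n cos θ_r) = 753 / (2 × 1.71 × 0.916) = 240 nm.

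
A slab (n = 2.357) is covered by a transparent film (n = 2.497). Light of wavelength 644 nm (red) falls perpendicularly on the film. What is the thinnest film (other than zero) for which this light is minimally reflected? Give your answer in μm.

0.129 μm

Ray reflecting at the top interface goes from n = 1.0 toward n = 2.497: a half-wave phase shift.
Bottom surface (2.497 → 2.357): reflection off a lower-index medium gives no phase shift.
The two reflections differ by half a wavelength.
So the condition for destructive reflection is 2 n t = m λ.
Minimum nonzero at m = 1: t = λ / (2 n) = 644 / (2 × 2.497) = 129 nm.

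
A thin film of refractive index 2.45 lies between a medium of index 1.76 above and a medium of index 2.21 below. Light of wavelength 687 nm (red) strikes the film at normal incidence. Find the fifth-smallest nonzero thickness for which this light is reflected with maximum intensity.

At the upper boundary (n = 1.76 to n = 2.45) the reflected ray undergoes a half-wave phase shift.
At the lower boundary (n = 2.45 to n = 2.21) the reflected ray undergoes no phase shift.
The two reflections differ by half a wavelength.
For bright reflection here: 2 n t = (m + ½) λ.
The fifth-smallest nonzero thickness corresponds to m = 4: t = (m + ½) λ / (2 n) = 4.50 × 687 / (2 × 2.45) = 631 nm.

631 nm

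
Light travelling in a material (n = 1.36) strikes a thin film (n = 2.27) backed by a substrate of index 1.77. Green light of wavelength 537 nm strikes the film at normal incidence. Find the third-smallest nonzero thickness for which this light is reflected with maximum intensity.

Top surface (1.36 → 2.27): reflection off a higher-index medium gives a half-wave phase shift.
At the lower boundary (n = 2.27 to n = 1.77) the reflected ray undergoes no phase shift.
Net: one phase inversion between the two reflected rays.
With one net inversion, constructive interference in reflection requires 2 n t = (m + ½) λ.
The third-smallest nonzero thickness corresponds to m = 2: t = (m + ½) λ / (2 n) = 2.50 × 537 / (2 × 2.27) = 296 nm.

296 nm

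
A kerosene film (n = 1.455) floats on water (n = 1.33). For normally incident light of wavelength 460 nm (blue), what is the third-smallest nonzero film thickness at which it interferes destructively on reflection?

Top surface (1.0 → 1.455): reflection off a higher-index medium gives a half-wave phase shift.
Bottom surface (1.455 → 1.33): reflection off a lower-index medium gives no phase shift.
Net: one phase inversion between the two reflected rays.
With one net inversion, destructive interference in reflection requires 2 n t = m λ.
The third-smallest nonzero thickness corresponds to m = 3: t = m λ / (2 n) = 3.00 × 460 / (2 × 1.455) = 474 nm.

474 nm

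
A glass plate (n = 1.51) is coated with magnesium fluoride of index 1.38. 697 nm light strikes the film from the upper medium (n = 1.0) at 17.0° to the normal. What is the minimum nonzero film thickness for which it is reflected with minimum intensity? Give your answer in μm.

Top surface (1.0 → 1.38): reflection off a higher-index medium gives a half-wave phase shift.
Ray reflecting at the bottom interface goes from n = 1.38 toward n = 1.51: a half-wave phase shift.
The two reflections carry the same phase change, so no net offset.
So the condition for destructive reflection is 2 n t cos θ_r = (m + ½) λ.
Snell's law: 1.0 sin 17.0° = 1.38 sin θ_r → sin θ_r = 0.212, cos θ_r = 0.977.
Minimum at m = 0: t = λ / (4 n cos θ_r) = 697 / (4 × 1.38 × 0.977) = 129 nm.

0.129 μm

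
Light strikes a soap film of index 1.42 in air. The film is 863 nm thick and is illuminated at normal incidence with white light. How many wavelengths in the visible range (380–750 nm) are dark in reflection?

3

At the upper boundary (n = 1.0 to n = 1.42) the reflected ray undergoes a half-wave phase shift.
Bottom surface (1.42 → 1.0): reflection off a lower-index medium gives no phase shift.
Exactly one π shift → a net half-wave offset.
With one net inversion, destructive interference in reflection requires 2 n t = m λ.
λ = 2 n t / m = 2451 / m nm.
m=3: 817 nm (IR); m=4: 613 nm (visible); m=5: 490 nm (visible); m=6: 408 nm (visible); m=7: 350 nm (UV).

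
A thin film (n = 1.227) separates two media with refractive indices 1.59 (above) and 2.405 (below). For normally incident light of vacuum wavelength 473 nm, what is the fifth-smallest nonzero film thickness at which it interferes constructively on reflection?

867 nm

Top surface (1.59 → 1.227): reflection off a lower-index medium gives no phase shift.
Ray reflecting at the bottom interface goes from n = 1.227 toward n = 2.405: a half-wave phase shift.
The two reflections differ by half a wavelength.
So the condition for constructive reflection is 2 n t = (m + ½) λ.
The fifth-smallest nonzero thickness corresponds to m = 4: t = (m + ½) λ / (2 n) = 4.50 × 473 / (2 × 1.227) = 867 nm.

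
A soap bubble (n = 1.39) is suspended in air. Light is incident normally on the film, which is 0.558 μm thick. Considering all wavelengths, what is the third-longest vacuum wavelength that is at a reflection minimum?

Top surface (1.0 → 1.39): reflection off a higher-index medium gives a half-wave phase shift.
Bottom surface (1.39 → 1.0): reflection off a lower-index medium gives no phase shift.
Exactly one π shift → a net half-wave offset.
With one net inversion, destructive interference in reflection requires 2 n t = m λ.
λ = 2 n t / m. The third-longest wavelength is m = 3: λ = 2 × 1.39 × 558 / 3.00 = 517 nm.

517 nm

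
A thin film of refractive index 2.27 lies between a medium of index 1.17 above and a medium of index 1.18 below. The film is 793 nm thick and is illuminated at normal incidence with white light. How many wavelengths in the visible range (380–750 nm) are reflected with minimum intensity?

5

At the upper boundary (n = 1.17 to n = 2.27) the reflected ray undergoes a half-wave phase shift.
At the lower boundary (n = 2.27 to n = 1.18) the reflected ray undergoes no phase shift.
Exactly one π shift → a net half-wave offset.
So the condition for destructive reflection is 2 n t = m λ.
λ = 2 n t / m = 3600 / m nm.
m=4: 900 nm (IR); m=5: 720 nm (visible); m=6: 600 nm (visible); m=7: 514 nm (visible); m=8: 450 nm (visible); m=9: 400 nm (visible); m=10: 360 nm (UV).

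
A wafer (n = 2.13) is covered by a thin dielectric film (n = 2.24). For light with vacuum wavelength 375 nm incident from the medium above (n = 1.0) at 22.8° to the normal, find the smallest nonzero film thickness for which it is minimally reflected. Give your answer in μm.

Ray reflecting at the top interface goes from n = 1.0 toward n = 2.24: a half-wave phase shift.
Bottom surface (2.24 → 2.13): reflection off a lower-index medium gives no phase shift.
Exactly one π shift → a net half-wave offset.
For minimum reflection here: 2 n t cos θ_r = m λ.
Snell's law: 1.0 sin 22.8° = 2.24 sin θ_r → sin θ_r = 0.173, cos θ_r = 0.985.
Minimum nonzero at m = 1: t = λ / (2 n cos θ_r) = 375 / (2 × 2.24 × 0.985) = 85.0 nm.

0.0850 μm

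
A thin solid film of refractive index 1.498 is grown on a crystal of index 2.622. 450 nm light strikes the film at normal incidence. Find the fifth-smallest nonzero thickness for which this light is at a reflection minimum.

676 nm

Ray reflecting at the top interface goes from n = 1.0 toward n = 1.498: a half-wave phase shift.
At the lower boundary (n = 1.498 to n = 2.622) the reflected ray undergoes a half-wave phase shift.
Net: no relative phase inversion (both shifts match).
So the condition for destructive reflection is 2 n t = (m + ½) λ.
The fifth-smallest nonzero thickness corresponds to m = 4: t = (m + ½) λ / (2 n) = 4.50 × 450 / (2 × 1.498) = 676 nm.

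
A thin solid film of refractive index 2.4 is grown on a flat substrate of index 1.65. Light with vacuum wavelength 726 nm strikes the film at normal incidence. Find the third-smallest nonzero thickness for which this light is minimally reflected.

Top surface (1.0 → 2.4): reflection off a higher-index medium gives a half-wave phase shift.
Bottom surface (2.4 → 1.65): reflection off a lower-index medium gives no phase shift.
Net: one phase inversion between the two reflected rays.
So the condition for destructive reflection is 2 n t = m λ.
The third-smallest nonzero thickness corresponds to m = 3: t = m λ / (2 n) = 3.00 × 726 / (2 × 2.4) = 454 nm.

454 nm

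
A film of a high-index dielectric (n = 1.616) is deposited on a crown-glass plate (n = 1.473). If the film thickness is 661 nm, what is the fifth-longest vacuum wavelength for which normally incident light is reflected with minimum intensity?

427 nm

At the upper boundary (n = 1.0 to n = 1.616) the reflected ray undergoes a half-wave phase shift.
At the lower boundary (n = 1.616 to n = 1.473) the reflected ray undergoes no phase shift.
Exactly one π shift → a net half-wave offset.
So the condition for destructive reflection is 2 n t = m λ.
λ = 2 n t / m. The fifth-longest wavelength is m = 5: λ = 2 × 1.616 × 661 / 5.00 = 427 nm.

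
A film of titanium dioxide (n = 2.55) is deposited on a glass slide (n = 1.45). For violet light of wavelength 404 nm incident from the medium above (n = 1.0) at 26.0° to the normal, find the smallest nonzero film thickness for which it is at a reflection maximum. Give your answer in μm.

0.0402 μm

At the upper boundary (n = 1.0 to n = 2.55) the reflected ray undergoes a half-wave phase shift.
Ray reflecting at the bottom interface goes from n = 2.55 toward n = 1.45: no phase shift.
The two reflections differ by half a wavelength.
So the condition for constructive reflection is 2 n t cos θ_r = (m + ½) λ.
Snell's law: 1.0 sin 26.0° = 2.55 sin θ_r → sin θ_r = 0.172, cos θ_r = 0.985.
Minimum at m = 0: t = λ / (4 n cos θ_r) = 404 / (4 × 2.55 × 0.985) = 40.2 nm.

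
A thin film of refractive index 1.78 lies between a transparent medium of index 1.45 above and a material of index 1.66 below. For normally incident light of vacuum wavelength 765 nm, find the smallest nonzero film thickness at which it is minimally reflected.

Top surface (1.45 → 1.78): reflection off a higher-index medium gives a half-wave phase shift.
Ray reflecting at the bottom interface goes from n = 1.78 toward n = 1.66: no phase shift.
Exactly one π shift → a net half-wave offset.
With one net inversion, destructive interference in reflection requires 2 n t = m λ.
Minimum nonzero at m = 1: t = λ / (2 n) = 765 / (2 × 1.78) = 215 nm.

215 nm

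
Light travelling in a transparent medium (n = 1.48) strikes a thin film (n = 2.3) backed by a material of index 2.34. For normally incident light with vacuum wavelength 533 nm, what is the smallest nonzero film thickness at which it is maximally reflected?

116 nm

At the upper boundary (n = 1.48 to n = 2.3) the reflected ray undergoes a half-wave phase shift.
Ray reflecting at the bottom interface goes from n = 2.3 toward n = 2.34: a half-wave phase shift.
Zero or two π shifts → no net half-wave offset.
With no net inversion, constructive interference in reflection requires 2 n t = m λ.
The smallest nonzero thickness corresponds to m = 1: t = m λ / (2 n) = 1.00 × 533 / (2 × 2.3) = 116 nm.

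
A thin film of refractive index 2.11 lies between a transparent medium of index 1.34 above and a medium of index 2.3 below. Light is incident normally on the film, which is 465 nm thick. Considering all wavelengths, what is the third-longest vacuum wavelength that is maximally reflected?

654 nm

Top surface (1.34 → 2.11): reflection off a higher-index medium gives a half-wave phase shift.
Bottom surface (2.11 → 2.3): reflection off a higher-index medium gives a half-wave phase shift.
Net: no relative phase inversion (both shifts match).
So the condition for constructive reflection is 2 n t = m λ.
λ = 2 n t / m. The third-longest wavelength is m = 3: λ = 2 × 2.11 × 465 / 3.00 = 654 nm.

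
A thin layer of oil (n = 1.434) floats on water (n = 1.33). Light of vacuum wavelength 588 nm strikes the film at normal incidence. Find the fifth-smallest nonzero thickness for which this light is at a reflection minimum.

1025 nm

Top surface (1.0 → 1.434): reflection off a higher-index medium gives a half-wave phase shift.
Ray reflecting at the bottom interface goes from n = 1.434 toward n = 1.33: no phase shift.
Net: one phase inversion between the two reflected rays.
So the condition for destructive reflection is 2 n t = m λ.
The fifth-smallest nonzero thickness corresponds to m = 5: t = m λ / (2 n) = 5.00 × 588 / (2 × 1.434) = 1025 nm.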